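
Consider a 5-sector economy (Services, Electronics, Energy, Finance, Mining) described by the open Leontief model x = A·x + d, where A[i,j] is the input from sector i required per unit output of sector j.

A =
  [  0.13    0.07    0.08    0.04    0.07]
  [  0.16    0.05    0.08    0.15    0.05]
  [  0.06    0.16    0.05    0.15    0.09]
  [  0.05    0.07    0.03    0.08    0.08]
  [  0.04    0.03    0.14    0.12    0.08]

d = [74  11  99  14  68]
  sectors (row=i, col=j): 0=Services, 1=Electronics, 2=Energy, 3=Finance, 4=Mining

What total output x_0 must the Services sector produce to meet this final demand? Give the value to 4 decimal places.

112.3108

Form M = I − A:
  [  0.87   -0.07   -0.08   -0.04   -0.07]
  [ -0.16    0.95   -0.08   -0.15   -0.05]
  [ -0.06   -0.16    0.95   -0.15   -0.09]
  [ -0.05   -0.07   -0.03    0.92   -0.08]
  [ -0.04   -0.03   -0.14   -0.12    0.92]
Leontief inverse L = M⁻¹:
  [  1.1927    0.1219    0.1318    0.1088    0.1197]
  [  0.2324    1.1132    0.1370    0.2285    0.1114]
  [  0.1383    0.2204    1.1130    0.2433    0.1525]
  [  0.0951    0.1062    0.0703    1.1353    0.1186]
  [  0.0929    0.0890    0.1887    0.1973    1.1345]
Total output x = L · d:
  x_0 = 1.1927·74 + 0.1219·11 + 0.1318·99 + 0.1088·14 + 0.1197·68 = 112.3108
  x_1 = 0.2324·74 + 1.1132·11 + 0.1370·99 + 0.2285·14 + 0.1114·68 = 53.7793
  x_2 = 0.1383·74 + 0.2204·11 + 1.1130·99 + 0.2433·14 + 0.1525·68 = 136.6230
  x_3 = 0.0951·74 + 0.1062·11 + 0.0703·99 + 1.1353·14 + 0.1186·68 = 39.1242
  x_4 = 0.0929·74 + 0.0890·11 + 0.1887·99 + 0.1973·14 + 1.1345·68 = 106.4434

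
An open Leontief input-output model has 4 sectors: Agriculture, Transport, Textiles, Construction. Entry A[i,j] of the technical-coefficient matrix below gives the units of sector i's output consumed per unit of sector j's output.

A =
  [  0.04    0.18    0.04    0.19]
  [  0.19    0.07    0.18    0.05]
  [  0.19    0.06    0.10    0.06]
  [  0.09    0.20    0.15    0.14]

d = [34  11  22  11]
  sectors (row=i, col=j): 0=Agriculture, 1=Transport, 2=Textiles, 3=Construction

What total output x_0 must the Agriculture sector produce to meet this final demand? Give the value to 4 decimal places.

Form M = I − A:
  [  0.96   -0.18   -0.04   -0.19]
  [ -0.19    0.93   -0.18   -0.05]
  [ -0.19   -0.06    0.90   -0.06]
  [ -0.09   -0.20   -0.15    0.86]
Leontief inverse L = M⁻¹:
  [  1.1580    0.2954    0.1579    0.2840]
  [  0.3039    1.1853    0.2765    0.1553]
  [  0.2808    0.1637    1.1820    0.1540]
  [  0.2408    0.3351    0.2870    1.2555]
Total output x = L · d:
  x_0 = 1.1580·34 + 0.2954·11 + 0.1579·22 + 0.2840·11 = 49.2194
  x_1 = 0.3039·34 + 1.1853·11 + 0.2765·22 + 0.1553·11 = 31.1611
  x_2 = 0.2808·34 + 0.1637·11 + 1.1820·22 + 0.1540·11 = 39.0459
  x_3 = 0.2408·34 + 0.3351·11 + 0.2870·22 + 1.2555·11 = 31.9987

49.2194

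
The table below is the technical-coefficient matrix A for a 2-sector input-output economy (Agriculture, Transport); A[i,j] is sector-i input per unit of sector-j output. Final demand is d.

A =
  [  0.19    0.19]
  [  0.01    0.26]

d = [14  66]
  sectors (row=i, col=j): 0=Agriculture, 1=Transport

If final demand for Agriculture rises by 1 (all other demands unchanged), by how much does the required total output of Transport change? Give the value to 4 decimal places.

Form M = I − A:
  [  0.81   -0.19]
  [ -0.01    0.74]
Leontief inverse L = M⁻¹:
  [  1.2385    0.3180]
  [  0.0167    1.3556]
Total output x = L · d:
  x_0 = 1.2385·14 + 0.3180·66 = 38.3264
  x_1 = 0.0167·14 + 1.3556·66 = 89.7071
Δx_1 = L[1,0] · Δd_0 = 0.0167 · 1 = 0.0167

0.0167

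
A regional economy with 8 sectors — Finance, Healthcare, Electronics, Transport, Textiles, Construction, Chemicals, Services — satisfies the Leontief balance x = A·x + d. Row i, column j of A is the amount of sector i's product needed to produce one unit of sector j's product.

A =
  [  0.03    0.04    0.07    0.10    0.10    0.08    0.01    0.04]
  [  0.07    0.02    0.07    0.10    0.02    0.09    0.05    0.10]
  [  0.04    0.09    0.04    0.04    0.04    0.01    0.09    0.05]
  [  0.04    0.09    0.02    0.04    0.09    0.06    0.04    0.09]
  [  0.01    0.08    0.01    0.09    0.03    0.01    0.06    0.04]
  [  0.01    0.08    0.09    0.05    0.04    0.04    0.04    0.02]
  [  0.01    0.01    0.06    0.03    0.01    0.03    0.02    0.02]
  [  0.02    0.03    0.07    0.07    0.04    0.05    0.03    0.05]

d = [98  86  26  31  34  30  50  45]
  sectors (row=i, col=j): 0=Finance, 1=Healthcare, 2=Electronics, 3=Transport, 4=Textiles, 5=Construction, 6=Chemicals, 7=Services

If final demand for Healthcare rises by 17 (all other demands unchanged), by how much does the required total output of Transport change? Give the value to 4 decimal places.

Form M = I − A:
  [  0.97   -0.04   -0.07   -0.10   -0.10   -0.08   -0.01   -0.04]
  [ -0.07    0.98   -0.07   -0.10   -0.02   -0.09   -0.05   -0.10]
  [ -0.04   -0.09    0.96   -0.04   -0.04   -0.01   -0.09   -0.05]
  [ -0.04   -0.09   -0.02    0.96   -0.09   -0.06   -0.04   -0.09]
  [ -0.01   -0.08   -0.01   -0.09    0.97   -0.01   -0.06   -0.04]
  [ -0.01   -0.08   -0.09   -0.05   -0.04    0.96   -0.04   -0.02]
  [ -0.01   -0.01   -0.06   -0.03   -0.01   -0.03    0.98   -0.02]
  [ -0.02   -0.03   -0.07   -0.07   -0.04   -0.05   -0.03    0.95]
Leontief inverse L = M⁻¹:
  [  1.0528    0.0901    0.1075    0.1499    0.1373    0.1139    0.0469    0.0828]
  [  0.0941    1.0700    0.1168    0.1520    0.0629    0.1297    0.0860    0.1443]
  [  0.0606    0.1214    1.0748    0.0821    0.0672    0.0416    0.1173    0.0859]
  [  0.0628    0.1314    0.0615    1.0930    0.1233    0.0970    0.0732    0.1320]
  [  0.0281    0.1083    0.0376    0.1246    1.0546    0.0381    0.0827    0.0733]
  [  0.0305    0.1154    0.1216    0.0882    0.0657    1.0676    0.0703    0.0549]
  [  0.0193    0.0293    0.0761    0.0477    0.0241    0.0426    1.0354    0.0361]
  [  0.0376    0.0659    0.1001    0.1059    0.0675    0.0758    0.0576    1.0821]
Total output x = L · d:
  x_0 = 1.0528·98 + 0.0901·86 + 0.1075·26 + 0.1499·31 + 0.1373·34 + 0.1139·30 + 0.0469·50 + 0.0828·45 = 132.5302
  x_1 = 0.0941·98 + 1.0700·86 + 0.1168·26 + 0.1520·31 + 0.0629·34 + 0.1297·30 + 0.0860·50 + 0.1443·45 = 125.8156
  x_2 = 0.0606·98 + 0.1214·86 + 1.0748·26 + 0.0821·31 + 0.0672·34 + 0.0416·30 + 0.1173·50 + 0.0859·45 = 60.1316
  x_3 = 0.0628·98 + 0.1314·86 + 0.0615·26 + 1.0930·31 + 0.1233·34 + 0.0970·30 + 0.0732·50 + 0.1320·45 = 69.6369
  x_4 = 0.0281·98 + 0.1083·86 + 0.0376·26 + 0.1246·31 + 1.0546·34 + 0.0381·30 + 0.0827·50 + 0.0733·45 = 61.3473
  x_5 = 0.0305·98 + 0.1154·86 + 0.1216·26 + 0.0882·31 + 0.0657·34 + 1.0676·30 + 0.0703·50 + 0.0549·45 = 59.0628
  x_6 = 0.0193·98 + 0.0293·86 + 0.0761·26 + 0.0477·31 + 0.0241·34 + 0.0426·30 + 1.0354·50 + 0.0361·45 = 63.3608
  x_7 = 0.0376·98 + 0.0659·86 + 0.1001·26 + 0.1059·31 + 0.0675·34 + 0.0758·30 + 0.0576·50 + 1.0821·45 = 71.3860
Δx_3 = L[3,1] · Δd_1 = 0.1314 · 17 = 2.2331

2.2331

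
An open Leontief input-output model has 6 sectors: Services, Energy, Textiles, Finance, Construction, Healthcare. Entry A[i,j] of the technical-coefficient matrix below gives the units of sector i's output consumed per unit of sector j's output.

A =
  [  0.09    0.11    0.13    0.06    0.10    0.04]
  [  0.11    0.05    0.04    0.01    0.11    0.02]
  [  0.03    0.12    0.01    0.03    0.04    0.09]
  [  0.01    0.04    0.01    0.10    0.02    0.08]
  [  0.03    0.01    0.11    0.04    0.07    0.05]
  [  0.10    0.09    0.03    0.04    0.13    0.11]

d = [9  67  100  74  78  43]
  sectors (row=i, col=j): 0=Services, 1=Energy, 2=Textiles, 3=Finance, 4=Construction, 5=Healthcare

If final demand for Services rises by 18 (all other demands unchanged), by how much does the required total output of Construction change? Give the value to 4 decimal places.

Form M = I − A:
  [  0.91   -0.11   -0.13   -0.06   -0.10   -0.04]
  [ -0.11    0.95   -0.04   -0.01   -0.11   -0.02]
  [ -0.03   -0.12    0.99   -0.03   -0.04   -0.09]
  [ -0.01   -0.04   -0.01    0.90   -0.02   -0.08]
  [ -0.03   -0.01   -0.11   -0.04    0.93   -0.05]
  [ -0.10   -0.09   -0.03   -0.04   -0.13    0.89]
Leontief inverse L = M⁻¹:
  [  1.1417    0.1692    0.1788    0.0953    0.1652    0.0911]
  [  0.1453    1.0877    0.0822    0.0337    0.1557    0.0511]
  [  0.0697    0.1539    1.0395    0.0503    0.0884    0.1212]
  [  0.0350    0.0657    0.0277    1.1223    0.0522    0.1097]
  [  0.0565    0.0459    0.1353    0.0617    1.1058    0.0849]
  [  0.1551    0.1439    0.0845    0.0753    0.2012    1.1604]
Total output x = L · d:
  x_0 = 1.1417·9 + 0.1692·67 + 0.1788·100 + 0.0953·74 + 0.1652·78 + 0.0911·43 = 63.3556
  x_1 = 0.1453·9 + 1.0877·67 + 0.0822·100 + 0.0337·74 + 0.1557·78 + 0.0511·43 = 99.2406
  x_2 = 0.0697·9 + 0.1539·67 + 1.0395·100 + 0.0503·74 + 0.0884·78 + 0.1212·43 = 130.7175
  x_3 = 0.0350·9 + 0.0657·67 + 0.0277·100 + 1.1223·74 + 0.0522·78 + 0.1097·43 = 99.3258
  x_4 = 0.0565·9 + 0.0459·67 + 0.1353·100 + 0.0617·74 + 1.1058·78 + 0.0849·43 = 111.5881
  x_5 = 0.1551·9 + 0.1439·67 + 0.0845·100 + 0.0753·74 + 0.2012·78 + 1.1604·43 = 90.6385
Δx_4 = L[4,0] · Δd_0 = 0.0565 · 18 = 1.0166

1.0166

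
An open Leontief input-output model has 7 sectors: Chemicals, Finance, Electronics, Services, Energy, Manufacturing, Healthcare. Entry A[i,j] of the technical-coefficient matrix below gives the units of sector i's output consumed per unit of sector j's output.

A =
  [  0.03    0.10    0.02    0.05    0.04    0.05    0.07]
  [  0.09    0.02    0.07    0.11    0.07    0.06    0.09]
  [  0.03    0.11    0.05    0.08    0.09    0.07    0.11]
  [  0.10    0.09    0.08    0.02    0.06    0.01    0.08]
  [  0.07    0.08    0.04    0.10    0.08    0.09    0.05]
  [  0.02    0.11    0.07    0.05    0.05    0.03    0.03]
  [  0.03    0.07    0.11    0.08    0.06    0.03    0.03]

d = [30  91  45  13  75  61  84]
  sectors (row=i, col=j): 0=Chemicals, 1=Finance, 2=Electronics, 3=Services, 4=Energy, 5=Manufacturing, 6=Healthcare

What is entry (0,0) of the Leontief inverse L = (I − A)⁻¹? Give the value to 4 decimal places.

L[0,0] = 1.0680

Form M = I − A:
  [  0.97   -0.10   -0.02   -0.05   -0.04   -0.05   -0.07]
  [ -0.09    0.98   -0.07   -0.11   -0.07   -0.06   -0.09]
  [ -0.03   -0.11    0.95   -0.08   -0.09   -0.07   -0.11]
  [ -0.10   -0.09   -0.08    0.98   -0.06   -0.01   -0.08]
  [ -0.07   -0.08   -0.04   -0.10    0.92   -0.09   -0.05]
  [ -0.02   -0.11   -0.07   -0.05   -0.05    0.97   -0.03]
  [ -0.03   -0.07   -0.11   -0.08   -0.06   -0.03    0.97]
Leontief inverse L = M⁻¹:
  [  1.0680    0.1491    0.0643    0.0982    0.0822    0.0811    0.1130]
  [  0.1396    1.0976    0.1287    0.1715    0.1288    0.1027    0.1505]
  [  0.0866    0.1865    1.1164    0.1525    0.1549    0.1179    0.1744]
  [  0.1430    0.1531    0.1296    1.0807    0.1127    0.0520    0.1358]
  [  0.1226    0.1545    0.0984    0.1637    1.1388    0.1337    0.1107]
  [  0.0601    0.1609    0.1131    0.1008    0.0955    1.0645    0.0783]
  [  0.0742    0.1321    0.1582    0.1351    0.1121    0.0688    1.0855]
Total output x = L · d:
  x_0 = 1.0680·30 + 0.1491·91 + 0.0643·45 + 0.0982·13 + 0.0822·75 + 0.0811·61 + 0.1130·84 = 70.3841
  x_1 = 0.1396·30 + 1.0976·91 + 0.1287·45 + 0.1715·13 + 0.1288·75 + 0.1027·61 + 0.1505·84 = 140.6535
  x_2 = 0.0866·30 + 0.1865·91 + 1.1164·45 + 0.1525·13 + 0.1549·75 + 0.1179·61 + 0.1744·84 = 105.2466
  x_3 = 0.1430·30 + 0.1531·91 + 0.1296·45 + 1.0807·13 + 0.1127·75 + 0.0520·61 + 0.1358·84 = 61.1368
  x_4 = 0.1226·30 + 0.1545·91 + 0.0984·45 + 0.1637·13 + 1.1388·75 + 0.1337·61 + 0.1107·84 = 127.1569
  x_5 = 0.0601·30 + 0.1609·91 + 0.1131·45 + 0.1008·13 + 0.0955·75 + 1.0645·61 + 0.0783·84 = 101.5142
  x_6 = 0.0742·30 + 0.1321·91 + 0.1582·45 + 0.1351·13 + 0.1121·75 + 0.0688·61 + 1.0855·84 = 126.9074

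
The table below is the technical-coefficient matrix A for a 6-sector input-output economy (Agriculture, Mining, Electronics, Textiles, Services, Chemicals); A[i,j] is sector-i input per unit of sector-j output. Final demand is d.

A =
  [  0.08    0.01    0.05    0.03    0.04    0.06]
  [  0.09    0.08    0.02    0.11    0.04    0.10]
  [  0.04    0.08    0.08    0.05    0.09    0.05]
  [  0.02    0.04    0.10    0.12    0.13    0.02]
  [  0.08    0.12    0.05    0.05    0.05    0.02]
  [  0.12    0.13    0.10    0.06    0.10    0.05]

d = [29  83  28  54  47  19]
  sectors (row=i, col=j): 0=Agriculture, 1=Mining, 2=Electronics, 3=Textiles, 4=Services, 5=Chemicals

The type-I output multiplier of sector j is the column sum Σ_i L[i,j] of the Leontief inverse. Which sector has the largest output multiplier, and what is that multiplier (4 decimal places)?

Form M = I − A:
  [  0.92   -0.01   -0.05   -0.03   -0.04   -0.06]
  [ -0.09    0.92   -0.02   -0.11   -0.04   -0.10]
  [ -0.04   -0.08    0.92   -0.05   -0.09   -0.05]
  [ -0.02   -0.04   -0.10    0.88   -0.13   -0.02]
  [ -0.08   -0.12   -0.05   -0.05    0.95   -0.02]
  [ -0.12   -0.13   -0.10   -0.06   -0.10    0.95]
Leontief inverse L = M⁻¹:
  [  1.1129    0.0426    0.0805    0.0576    0.0728    0.0818]
  [  0.1441    1.1341    0.0708    0.1656    0.0977    0.1377]
  [  0.0866    0.1324    1.1216    0.0967    0.1375    0.0834]
  [  0.0642    0.0961    0.1487    1.1731    0.1867    0.0506]
  [  0.1238    0.1630    0.0859    0.0952    1.0916    0.0545]
  [  0.1865    0.1977    0.1563    0.1242    0.1637    1.0995]
Total output x = L · d:
  x_0 = 1.1129·29 + 0.0426·83 + 0.0805·28 + 0.0576·54 + 0.0728·47 + 0.0818·19 = 46.1476
  x_1 = 0.1441·29 + 1.1341·83 + 0.0708·28 + 0.1656·54 + 0.0977·47 + 0.1377·19 = 116.4417
  x_2 = 0.0866·29 + 0.1324·83 + 1.1216·28 + 0.0967·54 + 0.1375·47 + 0.0834·19 = 58.1752
  x_3 = 0.0642·29 + 0.0961·83 + 0.1487·28 + 1.1731·54 + 0.1867·47 + 0.0506·19 = 87.0899
  x_4 = 0.1238·29 + 0.1630·83 + 0.0859·28 + 0.0952·54 + 1.0916·47 + 0.0545·19 = 77.0084
  x_5 = 0.1865·29 + 0.1977·83 + 0.1563·28 + 0.1242·54 + 0.1637·47 + 1.0995·19 = 61.4936
Output multipliers (column sums of L):
  Agriculture: 1.7181
  Mining: 1.7660
  Electronics: 1.6638
  Textiles: 1.7124
  Services: 1.7500
  Chemicals: 1.5075

Mining (1.7660)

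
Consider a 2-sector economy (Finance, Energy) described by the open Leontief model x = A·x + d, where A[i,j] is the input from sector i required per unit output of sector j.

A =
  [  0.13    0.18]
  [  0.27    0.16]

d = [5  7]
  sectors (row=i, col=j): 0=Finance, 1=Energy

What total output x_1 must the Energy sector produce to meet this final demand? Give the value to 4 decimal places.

Form M = I − A:
  [  0.87   -0.18]
  [ -0.27    0.84]
Leontief inverse L = M⁻¹:
  [  1.2313    0.2639]
  [  0.3958    1.2753]
Total output x = L · d:
  x_0 = 1.2313·5 + 0.2639·7 = 8.0035
  x_1 = 0.3958·5 + 1.2753·7 = 10.9059

10.9059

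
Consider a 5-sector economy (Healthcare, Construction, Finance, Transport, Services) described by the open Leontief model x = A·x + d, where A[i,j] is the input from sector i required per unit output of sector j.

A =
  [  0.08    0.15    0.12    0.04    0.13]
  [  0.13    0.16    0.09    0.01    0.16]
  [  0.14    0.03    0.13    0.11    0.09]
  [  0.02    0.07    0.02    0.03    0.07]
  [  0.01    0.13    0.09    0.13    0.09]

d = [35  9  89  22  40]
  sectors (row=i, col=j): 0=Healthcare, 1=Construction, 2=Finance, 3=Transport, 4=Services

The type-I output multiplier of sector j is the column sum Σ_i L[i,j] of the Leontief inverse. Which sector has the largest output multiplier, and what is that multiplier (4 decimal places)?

Construction (2.0032)

Form M = I − A:
  [  0.92   -0.15   -0.12   -0.04   -0.13]
  [ -0.13    0.84   -0.09   -0.01   -0.16]
  [ -0.14   -0.03    0.87   -0.11   -0.09]
  [ -0.02   -0.07   -0.02    0.97   -0.07]
  [ -0.01   -0.13   -0.09   -0.13    0.91]
Leontief inverse L = M⁻¹:
  [  1.1615    0.2614    0.2147    0.1073    0.2414]
  [  0.2162    1.2866    0.1940    0.0821    0.2826]
  [  0.2079    0.1234    1.2139    0.1723    0.1847]
  [  0.0490    0.1163    0.0549    1.0557    0.1141]
  [  0.0712    0.2155    0.1580    0.1807    1.1765]
Total output x = L · d:
  x_0 = 1.1615·35 + 0.2614·9 + 0.2147·89 + 0.1073·22 + 0.2414·40 = 74.1275
  x_1 = 0.2162·35 + 1.2866·9 + 0.1940·89 + 0.0821·22 + 0.2826·40 = 49.5238
  x_2 = 0.2079·35 + 0.1234·9 + 1.2139·89 + 0.1723·22 + 0.1847·40 = 127.6074
  x_3 = 0.0490·35 + 0.1163·9 + 0.0549·89 + 1.0557·22 + 0.1141·40 = 35.4312
  x_4 = 0.0712·35 + 0.2155·9 + 0.1580·89 + 0.1807·22 + 1.1765·40 = 69.5276
Output multipliers (column sums of L):
  Healthcare: 1.7058
  Construction: 2.0032
  Finance: 1.8355
  Transport: 1.5980
  Services: 1.9993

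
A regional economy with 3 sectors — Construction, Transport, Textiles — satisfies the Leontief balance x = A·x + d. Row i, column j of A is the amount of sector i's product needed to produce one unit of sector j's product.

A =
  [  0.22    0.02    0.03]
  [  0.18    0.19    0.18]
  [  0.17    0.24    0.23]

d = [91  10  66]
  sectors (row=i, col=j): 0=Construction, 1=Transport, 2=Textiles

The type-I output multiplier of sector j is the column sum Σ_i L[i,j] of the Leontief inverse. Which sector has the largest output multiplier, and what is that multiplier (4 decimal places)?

Construction (2.0960)

Form M = I − A:
  [  0.78   -0.02   -0.03]
  [ -0.18    0.81   -0.18]
  [ -0.17   -0.24    0.77]
Leontief inverse L = M⁻¹:
  [  1.3075    0.0509    0.0628]
  [  0.3811    1.3413    0.3284]
  [  0.4075    0.4293    1.4149]
Total output x = L · d:
  x_0 = 1.3075·91 + 0.0509·10 + 0.0628·66 = 123.6385
  x_1 = 0.3811·91 + 1.3413·10 + 0.3284·66 = 69.7668
  x_2 = 0.4075·91 + 0.4293·10 + 1.4149·66 = 134.7566
Output multipliers (column sums of L):
  Construction: 2.0960
  Transport: 1.8215
  Textiles: 1.8062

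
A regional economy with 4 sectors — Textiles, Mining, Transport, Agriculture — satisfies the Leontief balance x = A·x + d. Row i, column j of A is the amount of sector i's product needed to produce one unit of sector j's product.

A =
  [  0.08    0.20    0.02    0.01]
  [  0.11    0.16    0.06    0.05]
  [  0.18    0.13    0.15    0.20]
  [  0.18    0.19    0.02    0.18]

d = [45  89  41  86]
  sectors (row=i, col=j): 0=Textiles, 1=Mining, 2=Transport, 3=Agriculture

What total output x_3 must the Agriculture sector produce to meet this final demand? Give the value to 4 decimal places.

157.2976

Form M = I − A:
  [  0.92   -0.20   -0.02   -0.01]
  [ -0.11    0.84   -0.06   -0.05]
  [ -0.18   -0.13    0.85   -0.20]
  [ -0.18   -0.19   -0.02    0.82]
Leontief inverse L = M⁻¹:
  [  1.1393    0.2885    0.0482    0.0432]
  [  0.1916    1.2746    0.0969    0.1037]
  [  0.3418    0.3424    1.2163    0.3217]
  [  0.3028    0.3670    0.0627    1.2609]
Total output x = L · d:
  x_0 = 1.1393·45 + 0.2885·89 + 0.0482·41 + 0.0432·86 = 82.6423
  x_1 = 0.1916·45 + 1.2746·89 + 0.0969·41 + 0.1037·86 = 134.9509
  x_2 = 0.3418·45 + 0.3424·89 + 1.2163·41 + 0.3217·86 = 123.3867
  x_3 = 0.3028·45 + 0.3670·89 + 0.0627·41 + 1.2609·86 = 157.2976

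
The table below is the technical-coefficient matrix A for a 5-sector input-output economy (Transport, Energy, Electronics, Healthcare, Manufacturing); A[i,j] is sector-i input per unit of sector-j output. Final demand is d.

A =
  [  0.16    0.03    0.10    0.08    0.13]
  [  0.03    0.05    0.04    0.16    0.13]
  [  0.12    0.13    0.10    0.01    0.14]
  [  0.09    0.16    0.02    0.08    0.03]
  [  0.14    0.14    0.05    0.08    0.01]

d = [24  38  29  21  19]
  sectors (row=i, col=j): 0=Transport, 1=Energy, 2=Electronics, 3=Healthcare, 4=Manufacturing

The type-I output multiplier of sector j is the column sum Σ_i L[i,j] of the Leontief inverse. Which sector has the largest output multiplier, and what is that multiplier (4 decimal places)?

Form M = I − A:
  [  0.84   -0.03   -0.10   -0.08   -0.13]
  [ -0.03    0.95   -0.04   -0.16   -0.13]
  [ -0.12   -0.13    0.90   -0.01   -0.14]
  [ -0.09   -0.16   -0.02    0.92   -0.03]
  [ -0.14   -0.14   -0.05   -0.08    0.99]
Leontief inverse L = M⁻¹:
  [  1.2688    0.1184    0.1612    0.1509    0.2095]
  [  0.1051    1.1304    0.0769    0.2222    0.1798]
  [  0.2200    0.2134    1.1594    0.0883    0.2235]
  [  0.1543    0.2195    0.0575    1.1472    0.0920]
  [  0.2179    0.2051    0.0969    0.1499    1.0839]
Total output x = L · d:
  x_0 = 1.2688·24 + 0.1184·38 + 0.1612·29 + 0.1509·21 + 0.2095·19 = 46.7783
  x_1 = 0.1051·24 + 1.1304·38 + 0.0769·29 + 0.2222·21 + 0.1798·19 = 55.7901
  x_2 = 0.2200·24 + 0.2134·38 + 1.1594·29 + 0.0883·21 + 0.2235·19 = 53.1135
  x_3 = 0.1543·24 + 0.2195·38 + 0.0575·29 + 1.1472·21 + 0.0920·19 = 39.5500
  x_4 = 0.2179·24 + 0.2051·38 + 0.0969·29 + 0.1499·21 + 1.0839·19 = 39.5750
Output multipliers (column sums of L):
  Transport: 1.9661
  Energy: 1.8869
  Electronics: 1.5519
  Healthcare: 1.7585
  Manufacturing: 1.7888

Transport (1.9661)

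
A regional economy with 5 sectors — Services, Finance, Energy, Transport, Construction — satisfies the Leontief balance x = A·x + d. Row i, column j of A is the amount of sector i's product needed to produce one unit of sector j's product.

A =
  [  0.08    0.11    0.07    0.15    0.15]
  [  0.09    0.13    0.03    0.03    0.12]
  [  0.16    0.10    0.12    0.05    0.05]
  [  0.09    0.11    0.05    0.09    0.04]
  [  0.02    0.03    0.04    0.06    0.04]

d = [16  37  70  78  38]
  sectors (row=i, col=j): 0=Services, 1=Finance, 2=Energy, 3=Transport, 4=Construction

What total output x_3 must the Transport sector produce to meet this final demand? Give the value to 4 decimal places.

107.5070

Form M = I − A:
  [  0.92   -0.11   -0.07   -0.15   -0.15]
  [ -0.09    0.87   -0.03   -0.03   -0.12]
  [ -0.16   -0.10    0.88   -0.05   -0.05]
  [ -0.09   -0.11   -0.05    0.91   -0.04]
  [ -0.02   -0.03   -0.04   -0.06    0.96]
Leontief inverse L = M⁻¹:
  [  1.1531    0.1948    0.1207    0.2176    0.2199]
  [  0.1390    1.1902    0.0641    0.0773    0.1771]
  [  0.2364    0.1841    1.1739    0.1178    0.1260]
  [  0.1459    0.1759    0.0868    1.1399    0.0968]
  [  0.0473    0.0599    0.0589    0.0831    1.0631]
Total output x = L · d:
  x_0 = 1.1531·16 + 0.1948·37 + 0.1207·70 + 0.2176·78 + 0.2199·38 = 59.4349
  x_1 = 0.1390·16 + 1.1902·37 + 0.0641·70 + 0.0773·78 + 0.1771·38 = 63.5097
  x_2 = 0.2364·16 + 0.1841·37 + 1.1739·70 + 0.1178·78 + 0.1260·38 = 106.7438
  x_3 = 0.1459·16 + 0.1759·37 + 0.0868·70 + 1.1399·78 + 0.0968·38 = 107.5070
  x_4 = 0.0473·16 + 0.0599·37 + 0.0589·70 + 0.0831·78 + 1.0631·38 = 53.9731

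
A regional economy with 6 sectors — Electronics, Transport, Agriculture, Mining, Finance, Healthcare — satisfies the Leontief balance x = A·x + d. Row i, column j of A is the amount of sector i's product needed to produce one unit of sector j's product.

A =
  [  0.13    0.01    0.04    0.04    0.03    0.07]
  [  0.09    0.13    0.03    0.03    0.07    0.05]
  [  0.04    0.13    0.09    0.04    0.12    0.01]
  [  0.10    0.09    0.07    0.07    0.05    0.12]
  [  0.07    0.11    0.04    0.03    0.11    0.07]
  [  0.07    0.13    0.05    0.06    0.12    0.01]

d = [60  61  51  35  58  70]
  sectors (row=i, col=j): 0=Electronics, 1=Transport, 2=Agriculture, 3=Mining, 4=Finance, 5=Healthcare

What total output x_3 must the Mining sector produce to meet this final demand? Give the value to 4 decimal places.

Form M = I − A:
  [  0.87   -0.01   -0.04   -0.04   -0.03   -0.07]
  [ -0.09    0.87   -0.03   -0.03   -0.07   -0.05]
  [ -0.04   -0.13    0.91   -0.04   -0.12   -0.01]
  [ -0.10   -0.09   -0.07    0.93   -0.05   -0.12]
  [ -0.07   -0.11   -0.04   -0.03    0.89   -0.07]
  [ -0.07   -0.13   -0.05   -0.06   -0.12    0.99]
Leontief inverse L = M⁻¹:
  [  1.1791    0.0539    0.0671    0.0640    0.0700    0.0995]
  [  0.1498    1.1946    0.0605    0.0571    0.1221    0.0871]
  [  0.0997    0.2070    1.1261    0.0685    0.1821    0.0501]
  [  0.1733    0.1731    0.1128    1.1076    0.1191    0.1648]
  [  0.1322    0.1831    0.0739    0.0596    1.1705    0.1093]
  [  0.1346    0.2038    0.0854    0.0898    0.1793    1.0543]
Total output x = L · d:
  x_0 = 1.1791·60 + 0.0539·61 + 0.0671·51 + 0.0640·35 + 0.0700·58 + 0.0995·70 = 90.7214
  x_1 = 0.1498·60 + 1.1946·61 + 0.0605·51 + 0.0571·35 + 0.1221·58 + 0.0871·70 = 100.1178
  x_2 = 0.0997·60 + 0.2070·61 + 1.1261·51 + 0.0685·35 + 0.1821·58 + 0.0501·70 = 92.5076
  x_3 = 0.1733·60 + 0.1731·61 + 0.1128·51 + 1.1076·35 + 0.1191·58 + 0.1648·70 = 83.9222
  x_4 = 0.1322·60 + 0.1831·61 + 0.0739·51 + 0.0596·35 + 1.1705·58 + 0.1093·70 = 100.4898
  x_5 = 0.1346·60 + 0.2038·61 + 0.0854·51 + 0.0898·35 + 0.1793·58 + 1.0543·70 = 112.2074

83.9222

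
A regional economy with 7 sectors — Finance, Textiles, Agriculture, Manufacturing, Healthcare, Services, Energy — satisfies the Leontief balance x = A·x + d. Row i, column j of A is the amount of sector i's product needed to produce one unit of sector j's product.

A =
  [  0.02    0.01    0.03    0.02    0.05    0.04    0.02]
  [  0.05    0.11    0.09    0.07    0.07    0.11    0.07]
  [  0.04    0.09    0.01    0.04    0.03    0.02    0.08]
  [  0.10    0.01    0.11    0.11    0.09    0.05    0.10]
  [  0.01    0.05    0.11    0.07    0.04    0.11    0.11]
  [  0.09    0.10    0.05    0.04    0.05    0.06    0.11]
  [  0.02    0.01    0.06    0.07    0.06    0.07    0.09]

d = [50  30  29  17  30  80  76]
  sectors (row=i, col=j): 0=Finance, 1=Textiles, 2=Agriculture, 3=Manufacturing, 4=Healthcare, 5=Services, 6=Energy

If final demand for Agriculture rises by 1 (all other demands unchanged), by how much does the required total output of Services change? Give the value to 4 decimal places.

Form M = I − A:
  [  0.98   -0.01   -0.03   -0.02   -0.05   -0.04   -0.02]
  [ -0.05    0.89   -0.09   -0.07   -0.07   -0.11   -0.07]
  [ -0.04   -0.09    0.99   -0.04   -0.03   -0.02   -0.08]
  [ -0.10   -0.01   -0.11    0.89   -0.09   -0.05   -0.10]
  [ -0.01   -0.05   -0.11   -0.07    0.96   -0.11   -0.11]
  [ -0.09   -0.10   -0.05   -0.04   -0.05    0.94   -0.11]
  [ -0.02   -0.01   -0.06   -0.07   -0.06   -0.07    0.91]
Leontief inverse L = M⁻¹:
  [  1.0355    0.0287    0.0521    0.0399    0.0677    0.0623    0.0496]
  [  0.1005    1.1710    0.1568    0.1318    0.1270    0.1782    0.1574]
  [  0.0653    0.1193    1.0490    0.0755    0.0630    0.0598    0.1260]
  [  0.1442    0.0544    0.1717    1.1693    0.1435    0.1087    0.1814]
  [  0.0548    0.1007    0.1655    0.1246    1.0892    0.1658    0.1889]
  [  0.1285    0.1464    0.1058    0.0914    0.0988    1.1186    0.1806]
  [  0.0528    0.0435    0.1043    0.1125    0.0975    0.1126    1.1503]
Total output x = L · d:
  x_0 = 1.0355·50 + 0.0287·30 + 0.0521·29 + 0.0399·17 + 0.0677·30 + 0.0623·80 + 0.0496·76 = 65.6134
  x_1 = 0.1005·50 + 1.1710·30 + 0.1568·29 + 0.1318·17 + 0.1270·30 + 0.1782·80 + 0.1574·76 = 76.9757
  x_2 = 0.0653·50 + 0.1193·30 + 1.0490·29 + 0.0755·17 + 0.0630·30 + 0.0598·80 + 0.1260·76 = 54.7999
  x_3 = 0.1442·50 + 0.0544·30 + 0.1717·29 + 1.1693·17 + 0.1435·30 + 0.1087·80 + 0.1814·76 = 60.4838
  x_4 = 0.0548·50 + 0.1007·30 + 0.1655·29 + 0.1246·17 + 1.0892·30 + 0.1658·80 + 0.1889·76 = 72.9690
  x_5 = 0.1285·50 + 0.1464·30 + 0.1058·29 + 0.0914·17 + 0.0988·30 + 1.1186·80 + 0.1806·76 = 121.6134
  x_6 = 0.0528·50 + 0.0435·30 + 0.1043·29 + 0.1125·17 + 0.0975·30 + 0.1126·80 + 1.1503·76 = 108.2362
Δx_5 = L[5,2] · Δd_2 = 0.1058 · 1 = 0.1058

0.1058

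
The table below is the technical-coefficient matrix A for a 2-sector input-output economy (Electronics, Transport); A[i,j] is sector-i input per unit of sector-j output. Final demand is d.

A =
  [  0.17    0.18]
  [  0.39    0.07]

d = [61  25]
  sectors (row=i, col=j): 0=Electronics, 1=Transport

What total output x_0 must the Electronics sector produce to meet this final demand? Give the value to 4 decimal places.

87.2595

Form M = I − A:
  [  0.83   -0.18]
  [ -0.39    0.93]
Leontief inverse L = M⁻¹:
  [  1.3254    0.2565]
  [  0.5558    1.1828]
Total output x = L · d:
  x_0 = 1.3254·61 + 0.2565·25 = 87.2595
  x_1 = 0.5558·61 + 1.1828·25 = 63.4744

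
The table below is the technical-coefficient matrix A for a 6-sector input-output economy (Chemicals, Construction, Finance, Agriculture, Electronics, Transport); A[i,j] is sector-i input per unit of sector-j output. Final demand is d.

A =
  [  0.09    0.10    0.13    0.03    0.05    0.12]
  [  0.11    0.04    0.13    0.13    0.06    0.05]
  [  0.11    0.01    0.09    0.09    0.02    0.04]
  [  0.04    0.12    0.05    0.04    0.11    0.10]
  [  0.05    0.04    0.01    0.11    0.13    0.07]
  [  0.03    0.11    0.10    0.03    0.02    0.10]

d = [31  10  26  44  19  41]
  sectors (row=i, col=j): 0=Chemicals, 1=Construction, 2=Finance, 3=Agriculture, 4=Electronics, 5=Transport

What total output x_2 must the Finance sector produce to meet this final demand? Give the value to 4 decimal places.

Form M = I − A:
  [  0.91   -0.10   -0.13   -0.03   -0.05   -0.12]
  [ -0.11    0.96   -0.13   -0.13   -0.06   -0.05]
  [ -0.11   -0.01    0.91   -0.09   -0.02   -0.04]
  [ -0.04   -0.12   -0.05    0.96   -0.11   -0.10]
  [ -0.05   -0.04   -0.01   -0.11    0.87   -0.07]
  [ -0.03   -0.11   -0.10   -0.03   -0.02    0.90]
Leontief inverse L = M⁻¹:
  [  1.1605    0.1612    0.2162    0.0957    0.0993    0.1917]
  [  0.1780    1.1057    0.2090    0.1924    0.1185    0.1250]
  [  0.1577    0.0578    1.1478    0.1300    0.0580    0.0942]
  [  0.0985    0.1750    0.1195    1.1035    0.1638    0.1635]
  [  0.0959    0.0954    0.0637    0.1619    1.1865    0.1312]
  [  0.0834    0.1549    0.1657    0.0815    0.0561    1.1516]
Total output x = L · d:
  x_0 = 1.1605·31 + 0.1612·10 + 0.2162·26 + 0.0957·44 + 0.0993·19 + 0.1917·41 = 57.1666
  x_1 = 0.1780·31 + 1.1057·10 + 0.2090·26 + 0.1924·44 + 0.1185·19 + 0.1250·41 = 37.8514
  x_2 = 0.1577·31 + 0.0578·10 + 1.1478·26 + 0.1300·44 + 0.0580·19 + 0.0942·41 = 45.9967
  x_3 = 0.0985·31 + 0.1750·10 + 0.1195·26 + 1.1035·44 + 0.1638·19 + 0.1635·41 = 66.2798
  x_4 = 0.0959·31 + 0.0954·10 + 0.0637·26 + 0.1619·44 + 1.1865·19 + 0.1312·41 = 40.6263
  x_5 = 0.0834·31 + 0.1549·10 + 0.1657·26 + 0.0815·44 + 0.0561·19 + 1.1516·41 = 60.3103

45.9967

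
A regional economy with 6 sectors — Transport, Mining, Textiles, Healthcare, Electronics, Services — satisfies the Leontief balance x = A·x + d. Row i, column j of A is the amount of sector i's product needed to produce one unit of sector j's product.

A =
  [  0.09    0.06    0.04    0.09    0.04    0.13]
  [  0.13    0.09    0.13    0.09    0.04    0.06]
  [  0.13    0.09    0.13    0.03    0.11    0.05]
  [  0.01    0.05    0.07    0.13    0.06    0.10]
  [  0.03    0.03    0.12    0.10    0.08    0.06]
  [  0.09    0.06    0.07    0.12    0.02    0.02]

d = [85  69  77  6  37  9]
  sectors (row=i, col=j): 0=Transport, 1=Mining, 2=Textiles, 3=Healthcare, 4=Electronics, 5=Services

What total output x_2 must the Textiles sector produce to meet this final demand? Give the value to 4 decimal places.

131.7873

Form M = I − A:
  [  0.91   -0.06   -0.04   -0.09   -0.04   -0.13]
  [ -0.13    0.91   -0.13   -0.09   -0.04   -0.06]
  [ -0.13   -0.09    0.87   -0.03   -0.11   -0.05]
  [ -0.01   -0.05   -0.07    0.87   -0.06   -0.10]
  [ -0.03   -0.03   -0.12   -0.10    0.92   -0.06]
  [ -0.09   -0.06   -0.07   -0.12   -0.02    0.98]
Leontief inverse L = M⁻¹:
  [  1.1537    0.1114    0.1100    0.1702    0.0833    0.1880]
  [  0.2157    1.1572    0.2221    0.1800    0.1009    0.1353]
  [  0.2166    0.1558    1.2260    0.1177    0.1731    0.1234]
  [  0.0659    0.0980    0.1413    1.2043    0.1059    0.1513]
  [  0.0895    0.0792    0.1947    0.1698    1.1311    0.1132]
  [  0.1445    0.1058    0.1326    0.1860    0.0622    1.0756]
Total output x = L · d:
  x_0 = 1.1537·85 + 0.1114·69 + 0.1100·77 + 0.1702·6 + 0.0833·37 + 0.1880·9 = 120.0247
  x_1 = 0.2157·85 + 1.1572·69 + 0.2221·77 + 0.1800·6 + 0.1009·37 + 0.1353·9 = 121.3238
  x_2 = 0.2166·85 + 0.1558·69 + 1.2260·77 + 0.1177·6 + 0.1731·37 + 0.1234·9 = 131.7873
  x_3 = 0.0659·85 + 0.0980·69 + 0.1413·77 + 1.2043·6 + 0.1059·37 + 0.1513·9 = 35.7454
  x_4 = 0.0895·85 + 0.0792·69 + 0.1947·77 + 0.1698·6 + 1.1311·37 + 0.1132·9 = 71.9599
  x_5 = 0.1445·85 + 0.1058·69 + 0.1326·77 + 0.1860·6 + 0.0622·37 + 1.0756·9 = 42.8933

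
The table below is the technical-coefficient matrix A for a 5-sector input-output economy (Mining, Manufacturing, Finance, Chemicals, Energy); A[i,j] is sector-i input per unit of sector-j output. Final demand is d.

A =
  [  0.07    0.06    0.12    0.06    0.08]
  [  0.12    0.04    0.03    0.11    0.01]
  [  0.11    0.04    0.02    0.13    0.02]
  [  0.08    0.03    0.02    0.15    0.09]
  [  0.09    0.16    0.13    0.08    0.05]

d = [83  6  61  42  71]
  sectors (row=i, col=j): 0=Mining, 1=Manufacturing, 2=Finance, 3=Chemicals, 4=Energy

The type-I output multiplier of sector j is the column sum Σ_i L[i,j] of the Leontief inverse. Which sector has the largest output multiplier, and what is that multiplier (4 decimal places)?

Chemicals (1.8595)

Form M = I − A:
  [  0.93   -0.06   -0.12   -0.06   -0.08]
  [ -0.12    0.96   -0.03   -0.11   -0.01]
  [ -0.11   -0.04    0.98   -0.13   -0.02]
  [ -0.08   -0.03   -0.02    0.85   -0.09]
  [ -0.09   -0.16   -0.13   -0.08    0.95]
Leontief inverse L = M⁻¹:
  [  1.1286    0.0997    0.1586    0.1273    0.1115]
  [  0.1629    1.0664    0.0614    0.1628    0.0417]
  [  0.1544    0.0682    1.0523    0.1857    0.0535]
  [  0.1333    0.0703    0.0603    1.2163    0.1285]
  [  0.1667    0.2043    0.1745    0.1673    1.0883]
Total output x = L · d:
  x_0 = 1.1286·83 + 0.0997·6 + 0.1586·61 + 0.1273·42 + 0.1115·71 = 117.2168
  x_1 = 0.1629·83 + 1.0664·6 + 0.0614·61 + 0.1628·42 + 0.0417·71 = 33.4654
  x_2 = 0.1544·83 + 0.0682·6 + 1.0523·61 + 0.1857·42 + 0.0535·71 = 89.0105
  x_3 = 0.1333·83 + 0.0703·6 + 0.0603·61 + 1.2163·42 + 0.1285·71 = 75.3670
  x_4 = 0.1667·83 + 0.2043·6 + 0.1745·61 + 0.1673·42 + 1.0883·71 = 110.0049
Output multipliers (column sums of L):
  Mining: 1.7459
  Manufacturing: 1.5089
  Finance: 1.5072
  Chemicals: 1.8595
  Energy: 1.4234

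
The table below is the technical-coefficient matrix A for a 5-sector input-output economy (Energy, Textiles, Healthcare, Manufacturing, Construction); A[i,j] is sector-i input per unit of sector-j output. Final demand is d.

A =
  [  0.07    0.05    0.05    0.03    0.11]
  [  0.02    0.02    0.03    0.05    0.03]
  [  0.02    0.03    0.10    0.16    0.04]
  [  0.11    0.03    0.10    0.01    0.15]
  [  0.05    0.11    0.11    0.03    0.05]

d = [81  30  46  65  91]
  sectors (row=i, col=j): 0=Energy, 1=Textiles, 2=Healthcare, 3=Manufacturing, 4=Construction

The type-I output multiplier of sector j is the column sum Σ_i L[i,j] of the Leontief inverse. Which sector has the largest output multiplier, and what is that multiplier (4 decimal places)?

Healthcare (1.5809)

Form M = I − A:
  [  0.93   -0.05   -0.05   -0.03   -0.11]
  [ -0.02    0.98   -0.03   -0.05   -0.03]
  [ -0.02   -0.03    0.90   -0.16   -0.04]
  [ -0.11   -0.03   -0.10    0.99   -0.15]
  [ -0.05   -0.11   -0.11   -0.03    0.95]
Leontief inverse L = M⁻¹:
  [  1.0929    0.0760    0.0867    0.0552    0.1413]
  [  0.0332    1.0309    0.0491    0.0625    0.0483]
  [  0.0533    0.0535    1.1478    0.1924    0.0866]
  [  0.1387    0.0650    0.1495    1.0475    0.1898]
  [  0.0719    0.1316    0.1479    0.0655    1.0817]
Total output x = L · d:
  x_0 = 1.0929·81 + 0.0760·30 + 0.0867·46 + 0.0552·65 + 0.1413·91 = 111.2406
  x_1 = 0.0332·81 + 1.0309·30 + 0.0491·46 + 0.0625·65 + 0.0483·91 = 44.3336
  x_2 = 0.0533·81 + 0.0535·30 + 1.1478·46 + 0.1924·65 + 0.0866·91 = 79.1031
  x_3 = 0.1387·81 + 0.0650·30 + 0.1495·46 + 1.0475·65 + 0.1898·91 = 105.4209
  x_4 = 0.0719·81 + 0.1316·30 + 0.1479·46 + 0.0655·65 + 1.0817·91 = 119.2660
Output multipliers (column sums of L):
  Energy: 1.3900
  Textiles: 1.3570
  Healthcare: 1.5809
  Manufacturing: 1.4231
  Construction: 1.5477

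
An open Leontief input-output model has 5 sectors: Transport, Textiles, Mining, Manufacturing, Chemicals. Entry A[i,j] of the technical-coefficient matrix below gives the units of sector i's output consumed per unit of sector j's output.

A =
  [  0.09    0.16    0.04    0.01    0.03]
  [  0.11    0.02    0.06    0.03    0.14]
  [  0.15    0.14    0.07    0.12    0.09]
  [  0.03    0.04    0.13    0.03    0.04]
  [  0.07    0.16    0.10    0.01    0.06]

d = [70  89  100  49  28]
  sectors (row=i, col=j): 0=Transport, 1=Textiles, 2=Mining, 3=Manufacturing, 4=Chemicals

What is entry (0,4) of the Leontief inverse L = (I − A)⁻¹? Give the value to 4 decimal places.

Form M = I − A:
  [  0.91   -0.16   -0.04   -0.01   -0.03]
  [ -0.11    0.98   -0.06   -0.03   -0.14]
  [ -0.15   -0.14    0.93   -0.12   -0.09]
  [ -0.03   -0.04   -0.13    0.97   -0.04]
  [ -0.07   -0.16   -0.10   -0.01    0.94]
Leontief inverse L = M⁻¹:
  [  1.1436    0.2110    0.0750    0.0284    0.0763]
  [  0.1649    1.0937    0.1041    0.0503    0.1803]
  [  0.2329    0.2326    1.1385    0.1521    0.1576]
  [  0.0791    0.0922    0.1652    1.0558    0.0770]
  [  0.1388    0.2276    0.1462    0.0381    1.1178]
Total output x = L · d:
  x_0 = 1.1436·70 + 0.2110·89 + 0.0750·100 + 0.0284·49 + 0.0763·28 = 109.8570
  x_1 = 0.1649·70 + 1.0937·89 + 0.1041·100 + 0.0503·49 + 0.1803·28 = 126.7936
  x_2 = 0.2329·70 + 0.2326·89 + 1.1385·100 + 0.1521·49 + 0.1576·28 = 162.7164
  x_3 = 0.0791·70 + 0.0922·89 + 0.1652·100 + 1.0558·49 + 0.0770·28 = 84.1555
  x_4 = 0.1388·70 + 0.2276·89 + 0.1462·100 + 0.0381·49 + 1.1178·28 = 77.7555

L[0,4] = 0.0763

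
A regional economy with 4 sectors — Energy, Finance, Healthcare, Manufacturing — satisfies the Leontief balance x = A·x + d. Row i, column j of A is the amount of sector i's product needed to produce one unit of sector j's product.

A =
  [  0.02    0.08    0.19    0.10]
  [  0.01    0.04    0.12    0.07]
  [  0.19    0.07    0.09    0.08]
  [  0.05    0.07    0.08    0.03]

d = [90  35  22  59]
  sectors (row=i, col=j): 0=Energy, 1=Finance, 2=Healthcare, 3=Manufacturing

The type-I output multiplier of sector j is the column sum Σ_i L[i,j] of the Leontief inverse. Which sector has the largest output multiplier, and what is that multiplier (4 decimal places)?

Healthcare (1.7072)

Form M = I − A:
  [  0.98   -0.08   -0.19   -0.10]
  [ -0.01    0.96   -0.12   -0.07]
  [ -0.19   -0.07    0.91   -0.08]
  [ -0.05   -0.07   -0.08    0.97]
Leontief inverse L = M⁻¹:
  [  1.0778    0.1185    0.2530    0.1405]
  [  0.0464    1.0640    0.1583    0.0946]
  [  0.2355    0.1147    1.1746    0.1294]
  [  0.0783    0.0924    0.1213    1.0557]
Total output x = L · d:
  x_0 = 1.0778·90 + 0.1185·35 + 0.2530·22 + 0.1405·59 = 115.0126
  x_1 = 0.0464·90 + 1.0640·35 + 0.1583·22 + 0.0946·59 = 50.4782
  x_2 = 0.2355·90 + 0.1147·35 + 1.1746·22 + 0.1294·59 = 58.6865
  x_3 = 0.0783·90 + 0.0924·35 + 0.1213·22 + 1.0557·59 = 75.2361
Output multipliers (column sums of L):
  Energy: 1.4380
  Finance: 1.3896
  Healthcare: 1.7072
  Manufacturing: 1.4203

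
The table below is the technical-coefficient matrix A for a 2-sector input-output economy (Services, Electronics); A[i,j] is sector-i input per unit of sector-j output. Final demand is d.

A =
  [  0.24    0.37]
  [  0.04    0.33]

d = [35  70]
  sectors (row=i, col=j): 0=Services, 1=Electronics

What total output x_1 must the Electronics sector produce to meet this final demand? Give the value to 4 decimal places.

110.4369

Form M = I − A:
  [  0.76   -0.37]
  [ -0.04    0.67]
Leontief inverse L = M⁻¹:
  [  1.3552    0.7484]
  [  0.0809    1.5372]
Total output x = L · d:
  x_0 = 1.3552·35 + 0.7484·70 = 99.8180
  x_1 = 0.0809·35 + 1.5372·70 = 110.4369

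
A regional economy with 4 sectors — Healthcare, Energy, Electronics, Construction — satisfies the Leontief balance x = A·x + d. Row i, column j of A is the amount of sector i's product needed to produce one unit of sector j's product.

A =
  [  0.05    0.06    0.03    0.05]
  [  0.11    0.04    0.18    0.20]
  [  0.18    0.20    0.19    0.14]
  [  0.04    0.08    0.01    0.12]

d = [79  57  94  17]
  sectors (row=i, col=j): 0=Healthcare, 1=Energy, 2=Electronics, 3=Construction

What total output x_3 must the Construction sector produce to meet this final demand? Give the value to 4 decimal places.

Form M = I − A:
  [  0.95   -0.06   -0.03   -0.05]
  [ -0.11    0.96   -0.18   -0.20]
  [ -0.18   -0.20    0.81   -0.14]
  [ -0.04   -0.08   -0.01    0.88]
Leontief inverse L = M⁻¹:
  [  1.0781    0.0875    0.0605    0.0908]
  [  0.1943    1.1345    0.2632    0.3108]
  [  0.2997    0.3187    1.3202    0.2995]
  [  0.0701    0.1107    0.0417    1.1721]
Total output x = L · d:
  x_0 = 1.0781·79 + 0.0875·57 + 0.0605·94 + 0.0908·17 = 97.3871
  x_1 = 0.1943·79 + 1.1345·57 + 0.2632·94 + 0.3108·17 = 110.0378
  x_2 = 0.2997·79 + 0.3187·57 + 1.3202·94 + 0.2995·17 = 171.0298
  x_3 = 0.0701·79 + 0.1107·57 + 0.0417·94 + 1.1721·17 = 35.6918

35.6918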